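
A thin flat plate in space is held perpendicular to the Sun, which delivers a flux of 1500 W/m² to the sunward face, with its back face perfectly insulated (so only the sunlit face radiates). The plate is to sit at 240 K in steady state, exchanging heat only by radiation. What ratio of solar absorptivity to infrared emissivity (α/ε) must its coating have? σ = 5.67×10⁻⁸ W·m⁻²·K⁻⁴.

Balance: αS·A = εσ·1A·T⁴ ⇒ α/ε = σT⁴/S.
α/ε = 5.67×10⁻⁸·(240)⁴/1500 = 5.67×10⁻⁸·3.318×10⁹/1500.

α/ε ≈ 0.125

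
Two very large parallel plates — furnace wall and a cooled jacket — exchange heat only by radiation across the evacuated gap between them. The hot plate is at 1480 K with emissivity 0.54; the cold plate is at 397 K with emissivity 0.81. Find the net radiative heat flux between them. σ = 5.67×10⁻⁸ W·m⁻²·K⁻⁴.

q ≈ 1.30×10⁵ W/m²

For two infinite grey parallel plates, q = σ(T₁⁴ − T₂⁴)/(1/ε₁ + 1/ε₂ − 1).
T₁⁴ − T₂⁴ = 4.798×10¹² − 2.484×10¹⁰ = 4.773×10¹² K⁴.
1/ε₁ + 1/ε₂ − 1 = 1.852 + 1.235 − 1 = 2.086.
q = 5.67×10⁻⁸ × 4.773×10¹² / 2.086.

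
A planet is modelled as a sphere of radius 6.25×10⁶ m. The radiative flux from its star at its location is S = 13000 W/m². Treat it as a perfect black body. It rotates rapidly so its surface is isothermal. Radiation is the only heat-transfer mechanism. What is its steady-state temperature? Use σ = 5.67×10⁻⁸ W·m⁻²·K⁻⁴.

At equilibrium, absorbed power = emitted power.
Absorbing cross-section = πr² = 1.227×10¹⁴ m²; emitting surface = 4πr² = 4.909×10¹⁴ m² (ratio 4).
S·A_cross = εσ·A_surf·T⁴  ⇒  T⁴ = S/(4σ).
T⁴ = 1.00·13000/(4·5.67×10⁻⁸) = 5.732×10¹⁰ K⁴.
T = (5.732×10¹⁰)^(1/4).

T ≈ 489 K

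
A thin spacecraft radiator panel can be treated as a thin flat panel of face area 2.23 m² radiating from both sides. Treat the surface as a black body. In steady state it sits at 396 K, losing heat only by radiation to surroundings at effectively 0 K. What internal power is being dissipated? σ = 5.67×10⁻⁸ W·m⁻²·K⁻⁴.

Steady state: P = εσA T⁴.
A = 2·2.23 = 4.460 m²; T⁴ = (396)⁴ = 2.459×10¹⁰ K⁴.
P = 1.0 × 5.67×10⁻⁸ × 4.460 × 2.459×10¹⁰.

P ≈ 6220 W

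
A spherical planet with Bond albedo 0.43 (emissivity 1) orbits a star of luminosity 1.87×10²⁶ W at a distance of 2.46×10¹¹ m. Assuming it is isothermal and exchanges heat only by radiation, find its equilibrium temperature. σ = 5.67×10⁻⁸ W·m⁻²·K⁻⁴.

T ≈ 158 K

First find the stellar flux at distance d: S = L/(4πd²) = 1.87×10²⁶/(4π·(2.46×10¹¹)²) = 245.9 W/m².
For an isothermal sphere, absorbed (1−a)S·πr² = emitted σ·4πr²·T⁴, so T⁴ = (1−a)S/(4σ).
T⁴ = 0.570·245.9/(4·5.67×10⁻⁸) = 6.180×10⁸ K⁴.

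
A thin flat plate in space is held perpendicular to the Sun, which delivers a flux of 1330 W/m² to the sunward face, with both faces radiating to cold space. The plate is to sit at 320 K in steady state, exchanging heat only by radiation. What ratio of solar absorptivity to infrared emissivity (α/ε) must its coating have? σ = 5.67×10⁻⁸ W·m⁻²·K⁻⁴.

Balance: αS·A = εσ·2A·T⁴ ⇒ α/ε = 2σT⁴/S.
α/ε = 2·5.67×10⁻⁸·(320)⁴/1330 = 2·5.67×10⁻⁸·1.049×10¹⁰/1330.

α/ε ≈ 0.894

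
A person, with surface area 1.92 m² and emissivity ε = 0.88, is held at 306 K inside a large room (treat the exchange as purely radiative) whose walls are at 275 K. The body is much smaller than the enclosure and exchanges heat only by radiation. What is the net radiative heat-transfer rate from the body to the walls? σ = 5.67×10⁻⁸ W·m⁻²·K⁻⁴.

For a small grey body in a large enclosure: P_net = εσA(T_body⁴ − T_wall⁴).
A = 1.92 m²; T_body⁴ − T_wall⁴ = 8.768×10⁹ − 5.719×10⁹ = 3.049×10⁹ K⁴.
|P_net| = 0.88·5.67×10⁻⁸·1.920·3.049×10⁹.

P_net ≈ 292 W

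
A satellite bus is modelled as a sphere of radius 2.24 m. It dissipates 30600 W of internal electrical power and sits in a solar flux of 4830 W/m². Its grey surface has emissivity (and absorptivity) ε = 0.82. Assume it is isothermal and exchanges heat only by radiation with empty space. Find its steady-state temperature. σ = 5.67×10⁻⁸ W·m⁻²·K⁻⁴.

T ≈ 422 K

At steady state, absorbed solar power + internal power = radiated power.
Absorbed: α·S·A_cross = 0.82·4830·15.76 = 62430 W (cross-section πr²).
Total input = 62430 + 30600 = 93030 W.
Radiated: εσ·A_surf·T⁴ with A_surf = 4πr² = 63.05 m².
T⁴ = 93030/(0.82·5.67×10⁻⁸·63.05) = 3.173×10¹⁰ K⁴.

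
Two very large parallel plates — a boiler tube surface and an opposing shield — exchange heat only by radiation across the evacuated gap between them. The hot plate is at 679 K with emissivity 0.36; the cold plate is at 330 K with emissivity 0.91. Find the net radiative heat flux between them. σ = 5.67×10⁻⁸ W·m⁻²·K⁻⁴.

q ≈ 3960 W/m²

For two infinite grey parallel plates, q = σ(T₁⁴ − T₂⁴)/(1/ε₁ + 1/ε₂ − 1).
T₁⁴ − T₂⁴ = 2.126×10¹¹ − 1.186×10¹⁰ = 2.007×10¹¹ K⁴.
1/ε₁ + 1/ε₂ − 1 = 2.778 + 1.099 − 1 = 2.877.
q = 5.67×10⁻⁸ × 2.007×10¹¹ / 2.877.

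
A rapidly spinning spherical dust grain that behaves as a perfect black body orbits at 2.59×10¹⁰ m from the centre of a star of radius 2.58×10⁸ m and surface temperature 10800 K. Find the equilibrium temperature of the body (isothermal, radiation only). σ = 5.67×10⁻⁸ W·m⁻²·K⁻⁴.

The star's surface emits σT_*⁴; at distance d the flux is S = σT_*⁴(R_*/d)².
S = 5.67×10⁻⁸·(10800)⁴·(2.58×10⁸/2.59×10¹⁰)² = 76550 W/m².
For an isothermal sphere T⁴ = (1−a)S/(4σ) = 3.375×10¹¹ K⁴.

T ≈ 762 K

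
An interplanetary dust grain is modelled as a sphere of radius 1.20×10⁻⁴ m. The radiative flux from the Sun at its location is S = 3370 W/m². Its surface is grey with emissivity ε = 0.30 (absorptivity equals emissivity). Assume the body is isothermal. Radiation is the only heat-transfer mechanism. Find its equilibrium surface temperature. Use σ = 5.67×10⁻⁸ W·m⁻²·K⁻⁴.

T ≈ 349 K

At equilibrium, absorbed power = emitted power.
Absorbing cross-section = πr² = 4.524×10⁻⁸ m²; emitting surface = 4πr² = 1.810×10⁻⁷ m² (ratio 4).
εS·A_cross = εσ·A_surf·T⁴  ⇒  T⁴ = S/(4σ)   (ε cancels).
T⁴ = 3370/(4·5.67×10⁻⁸) = 1.486×10¹⁰ K⁴.
T = (1.486×10¹⁰)^(1/4).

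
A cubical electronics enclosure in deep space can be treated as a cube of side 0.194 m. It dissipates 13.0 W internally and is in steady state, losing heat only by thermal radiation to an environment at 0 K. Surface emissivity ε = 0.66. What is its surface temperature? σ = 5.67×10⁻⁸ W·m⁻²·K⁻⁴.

Steady state: internal power = radiated power, P = εσA T⁴.
Radiating area A = 6L² = 0.2258 m².
T⁴ = P/(εσA) = 13.0/(0.66·5.67×10⁻⁸·0.2258) = 1.538×10⁹ K⁴.
T = (1.538×10⁹)^(1/4).

T ≈ 198 K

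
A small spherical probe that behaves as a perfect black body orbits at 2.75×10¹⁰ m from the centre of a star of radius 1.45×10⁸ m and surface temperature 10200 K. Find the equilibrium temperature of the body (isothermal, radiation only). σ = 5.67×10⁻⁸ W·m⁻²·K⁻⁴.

T ≈ 524 K

The star's surface emits σT_*⁴; at distance d the flux is S = σT_*⁴(R_*/d)².
S = 5.67×10⁻⁸·(10200)⁴·(1.45×10⁸/2.75×10¹⁰)² = 17060 W/m².
For an isothermal sphere T⁴ = (1−a)S/(4σ) = 7.523×10¹⁰ K⁴.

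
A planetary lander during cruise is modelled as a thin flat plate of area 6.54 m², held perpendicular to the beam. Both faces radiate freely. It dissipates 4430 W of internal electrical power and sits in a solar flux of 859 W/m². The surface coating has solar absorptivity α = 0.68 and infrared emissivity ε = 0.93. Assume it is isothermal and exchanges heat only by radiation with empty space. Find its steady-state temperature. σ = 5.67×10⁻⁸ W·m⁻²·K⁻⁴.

T ≈ 331 K

At steady state, absorbed solar power + internal power = radiated power.
Absorbed: α·S·A_cross = 0.68·859·6.540 = 3820 W (cross-section A).
Total input = 3820 + 4430 = 8250 W.
Radiated: εσ·A_surf·T⁴ with A_surf = 2A = 13.08 m².
T⁴ = 8250/(0.93·5.67×10⁻⁸·13.08) = 1.196×10¹⁰ K⁴.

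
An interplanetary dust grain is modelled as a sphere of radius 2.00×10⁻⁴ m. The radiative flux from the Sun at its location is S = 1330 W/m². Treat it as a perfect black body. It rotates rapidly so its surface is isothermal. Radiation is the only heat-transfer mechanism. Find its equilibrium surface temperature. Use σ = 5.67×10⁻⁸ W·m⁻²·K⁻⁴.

At equilibrium, absorbed power = emitted power.
Absorbing cross-section = πr² = 1.257×10⁻⁷ m²; emitting surface = 4πr² = 5.027×10⁻⁷ m² (ratio 4).
S·A_cross = εσ·A_surf·T⁴  ⇒  T⁴ = S/(4σ).
T⁴ = 1.00·1330/(4·5.67×10⁻⁸) = 5.864×10⁹ K⁴.
T = (5.864×10⁹)^(1/4).

T ≈ 277 K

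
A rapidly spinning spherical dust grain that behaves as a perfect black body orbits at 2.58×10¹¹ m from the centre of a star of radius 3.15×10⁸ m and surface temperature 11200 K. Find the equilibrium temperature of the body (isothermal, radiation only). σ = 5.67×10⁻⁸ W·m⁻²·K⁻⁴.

The star's surface emits σT_*⁴; at distance d the flux is S = σT_*⁴(R_*/d)².
S = 5.67×10⁻⁸·(11200)⁴·(3.15×10⁸/2.58×10¹¹)² = 1330 W/m².
For an isothermal sphere T⁴ = (1−a)S/(4σ) = 5.864×10⁹ K⁴.

T ≈ 277 K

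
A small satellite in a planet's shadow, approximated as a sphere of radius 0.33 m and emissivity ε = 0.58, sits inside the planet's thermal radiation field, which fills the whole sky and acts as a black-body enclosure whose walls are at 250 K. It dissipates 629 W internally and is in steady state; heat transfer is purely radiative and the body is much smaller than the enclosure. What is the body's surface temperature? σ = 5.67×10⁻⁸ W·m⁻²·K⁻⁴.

For a small grey body in a large enclosure, net radiated power = εσA(T⁴ − T_w⁴).
Steady state: P = εσA(T⁴ − T_w⁴) with A = 4πr² = 1.368 m².
T⁴ = P/(εσA) + T_w⁴ = 629/(0.58·5.67×10⁻⁸·1.368) + (250)⁴
    = 1.398×10¹⁰ + 3.906×10⁹ = 1.788×10¹⁰ K⁴.

T ≈ 366 K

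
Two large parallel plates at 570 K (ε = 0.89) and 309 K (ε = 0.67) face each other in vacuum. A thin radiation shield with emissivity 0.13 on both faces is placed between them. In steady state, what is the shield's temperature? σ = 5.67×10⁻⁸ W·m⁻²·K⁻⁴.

T_s ≈ 492 K

In steady state the net flux on the hot side equals that on the cold side.
σ(T₁⁴−T_s⁴)/D₁ = σ(T_s⁴−T₂⁴)/D₂, with D₁ = 1/ε₁+1/ε_s−1 = 7.816, D₂ = 1/ε_s+1/ε₂−1 = 8.185.
Solve for T_s⁴: T_s⁴ = (D₂·T₁⁴ + D₁·T₂⁴)/(D₁+D₂) = 5.845×10¹⁰ K⁴.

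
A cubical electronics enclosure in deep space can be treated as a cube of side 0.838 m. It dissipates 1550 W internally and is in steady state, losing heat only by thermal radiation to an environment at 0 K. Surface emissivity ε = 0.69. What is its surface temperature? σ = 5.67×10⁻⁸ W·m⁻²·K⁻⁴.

T ≈ 311 K

Steady state: internal power = radiated power, P = εσA T⁴.
Radiating area A = 6L² = 4.213 m².
T⁴ = P/(εσA) = 1550/(0.69·5.67×10⁻⁸·4.213) = 9.403×10⁹ K⁴.
T = (9.403×10⁹)^(1/4).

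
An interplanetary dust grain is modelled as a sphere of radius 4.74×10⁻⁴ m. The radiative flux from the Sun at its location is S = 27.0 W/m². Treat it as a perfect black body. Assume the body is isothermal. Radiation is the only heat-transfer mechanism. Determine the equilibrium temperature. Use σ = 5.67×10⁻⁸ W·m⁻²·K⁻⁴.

At equilibrium, absorbed power = emitted power.
Absorbing cross-section = πr² = 7.058×10⁻⁷ m²; emitting surface = 4πr² = 2.823×10⁻⁶ m² (ratio 4).
S·A_cross = εσ·A_surf·T⁴  ⇒  T⁴ = S/(4σ).
T⁴ = 1.00·27.0/(4·5.67×10⁻⁸) = 1.190×10⁸ K⁴.
T = (1.190×10⁸)^(1/4).

T ≈ 104 K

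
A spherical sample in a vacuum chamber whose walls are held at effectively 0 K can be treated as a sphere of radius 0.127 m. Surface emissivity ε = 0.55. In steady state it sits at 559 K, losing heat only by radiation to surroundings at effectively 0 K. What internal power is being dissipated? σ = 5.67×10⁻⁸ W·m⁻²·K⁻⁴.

Steady state: P = εσA T⁴.
A = 4πr² = 0.2027 m²; T⁴ = (559)⁴ = 9.764×10¹⁰ K⁴.
P = 0.55 × 5.67×10⁻⁸ × 0.2027 × 9.764×10¹⁰.

P ≈ 617 W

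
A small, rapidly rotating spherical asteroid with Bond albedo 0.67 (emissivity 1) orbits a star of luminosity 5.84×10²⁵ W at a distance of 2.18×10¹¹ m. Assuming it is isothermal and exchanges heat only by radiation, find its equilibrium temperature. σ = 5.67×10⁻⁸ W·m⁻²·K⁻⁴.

First find the stellar flux at distance d: S = L/(4πd²) = 5.84×10²⁵/(4π·(2.18×10¹¹)²) = 97.79 W/m².
For an isothermal sphere, absorbed (1−a)S·πr² = emitted σ·4πr²·T⁴, so T⁴ = (1−a)S/(4σ).
T⁴ = 0.330·97.79/(4·5.67×10⁻⁸) = 1.423×10⁸ K⁴.

T ≈ 109 K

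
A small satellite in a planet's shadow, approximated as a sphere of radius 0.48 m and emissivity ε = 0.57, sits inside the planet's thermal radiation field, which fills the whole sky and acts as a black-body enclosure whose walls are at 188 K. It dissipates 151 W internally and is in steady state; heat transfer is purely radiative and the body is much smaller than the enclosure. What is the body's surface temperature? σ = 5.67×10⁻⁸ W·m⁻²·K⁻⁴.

For a small grey body in a large enclosure, net radiated power = εσA(T⁴ − T_w⁴).
Steady state: P = εσA(T⁴ − T_w⁴) with A = 4πr² = 2.895 m².
T⁴ = P/(εσA) + T_w⁴ = 151/(0.57·5.67×10⁻⁸·2.895) + (188)⁴
    = 1.614×10⁹ + 1.249×10⁹ = 2.863×10⁹ K⁴.

T ≈ 231 K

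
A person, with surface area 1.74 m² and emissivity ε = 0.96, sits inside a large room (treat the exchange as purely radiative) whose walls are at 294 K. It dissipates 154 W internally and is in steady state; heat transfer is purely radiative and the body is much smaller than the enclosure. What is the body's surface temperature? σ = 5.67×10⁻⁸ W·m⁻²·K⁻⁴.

T ≈ 309 K

For a small grey body in a large enclosure, net radiated power = εσA(T⁴ − T_w⁴).
Steady state: P = εσA(T⁴ − T_w⁴) with A = 1.74 m².
T⁴ = P/(εσA) + T_w⁴ = 154/(0.96·5.67×10⁻⁸·1.740) + (294)⁴
    = 1.626×10⁹ + 7.471×10⁹ = 9.097×10⁹ K⁴.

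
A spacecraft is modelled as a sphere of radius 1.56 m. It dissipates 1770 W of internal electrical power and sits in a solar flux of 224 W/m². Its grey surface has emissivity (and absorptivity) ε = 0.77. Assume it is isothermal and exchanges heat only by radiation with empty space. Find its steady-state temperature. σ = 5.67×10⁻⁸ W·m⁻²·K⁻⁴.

At steady state, absorbed solar power + internal power = radiated power.
Absorbed: α·S·A_cross = 0.77·224·7.645 = 1319 W (cross-section πr²).
Total input = 1319 + 1770 = 3089 W.
Radiated: εσ·A_surf·T⁴ with A_surf = 4πr² = 30.58 m².
T⁴ = 3089/(0.77·5.67×10⁻⁸·30.58) = 2.313×10⁹ K⁴.

T ≈ 219 K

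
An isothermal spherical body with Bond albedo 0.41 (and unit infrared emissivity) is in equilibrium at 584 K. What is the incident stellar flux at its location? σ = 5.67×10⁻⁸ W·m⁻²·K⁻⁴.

S ≈ 44700 W/m²

(1−a)S·πr² = σ·4πr²·T⁴ ⇒ S = 4σT⁴/(1−a).
S = 4·5.67×10⁻⁸·1.163×10¹¹/0.590.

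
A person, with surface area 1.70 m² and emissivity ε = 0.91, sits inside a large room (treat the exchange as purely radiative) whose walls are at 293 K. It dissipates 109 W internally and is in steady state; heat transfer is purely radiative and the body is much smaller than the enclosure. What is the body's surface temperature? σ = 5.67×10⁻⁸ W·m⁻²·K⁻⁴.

T ≈ 305 K

For a small grey body in a large enclosure, net radiated power = εσA(T⁴ − T_w⁴).
Steady state: P = εσA(T⁴ − T_w⁴) with A = 1.70 m².
T⁴ = P/(εσA) + T_w⁴ = 109/(0.91·5.67×10⁻⁸·1.700) + (293)⁴
    = 1.243×10⁹ + 7.370×10⁹ = 8.613×10⁹ K⁴.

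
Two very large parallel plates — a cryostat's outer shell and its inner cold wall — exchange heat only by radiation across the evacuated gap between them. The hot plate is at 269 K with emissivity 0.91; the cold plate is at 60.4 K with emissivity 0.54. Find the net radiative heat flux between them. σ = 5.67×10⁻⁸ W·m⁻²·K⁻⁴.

For two infinite grey parallel plates, q = σ(T₁⁴ − T₂⁴)/(1/ε₁ + 1/ε₂ − 1).
T₁⁴ − T₂⁴ = 5.236×10⁹ − 1.331×10⁷ = 5.223×10⁹ K⁴.
1/ε₁ + 1/ε₂ − 1 = 1.099 + 1.852 − 1 = 1.951.
q = 5.67×10⁻⁸ × 5.223×10⁹ / 1.951.

q ≈ 152 W/m²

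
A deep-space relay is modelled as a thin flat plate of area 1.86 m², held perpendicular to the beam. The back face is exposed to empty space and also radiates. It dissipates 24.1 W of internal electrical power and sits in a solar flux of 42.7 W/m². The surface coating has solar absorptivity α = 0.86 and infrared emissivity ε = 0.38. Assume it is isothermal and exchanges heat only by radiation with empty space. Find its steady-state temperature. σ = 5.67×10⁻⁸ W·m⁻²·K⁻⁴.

At steady state, absorbed solar power + internal power = radiated power.
Absorbed: α·S·A_cross = 0.86·42.7·1.860 = 68.30 W (cross-section A).
Total input = 68.30 + 24.1 = 92.40 W.
Radiated: εσ·A_surf·T⁴ with A_surf = 2A = 3.720 m².
T⁴ = 92.40/(0.38·5.67×10⁻⁸·3.720) = 1.153×10⁹ K⁴.

T ≈ 184 K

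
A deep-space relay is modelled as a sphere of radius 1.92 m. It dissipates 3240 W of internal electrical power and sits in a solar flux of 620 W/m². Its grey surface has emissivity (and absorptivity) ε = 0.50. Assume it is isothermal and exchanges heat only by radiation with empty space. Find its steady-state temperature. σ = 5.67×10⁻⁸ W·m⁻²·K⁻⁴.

T ≈ 269 K

At steady state, absorbed solar power + internal power = radiated power.
Absorbed: α·S·A_cross = 0.50·620·11.58 = 3590 W (cross-section πr²).
Total input = 3590 + 3240 = 6830 W.
Radiated: εσ·A_surf·T⁴ with A_surf = 4πr² = 46.32 m².
T⁴ = 6830/(0.50·5.67×10⁻⁸·46.32) = 5.201×10⁹ K⁴.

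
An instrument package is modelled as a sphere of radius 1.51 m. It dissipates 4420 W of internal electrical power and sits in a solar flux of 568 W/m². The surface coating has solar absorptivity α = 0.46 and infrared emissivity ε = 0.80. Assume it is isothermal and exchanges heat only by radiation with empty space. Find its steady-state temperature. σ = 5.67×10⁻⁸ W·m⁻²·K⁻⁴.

At steady state, absorbed solar power + internal power = radiated power.
Absorbed: α·S·A_cross = 0.46·568·7.163 = 1872 W (cross-section πr²).
Total input = 1872 + 4420 = 6292 W.
Radiated: εσ·A_surf·T⁴ with A_surf = 4πr² = 28.65 m².
T⁴ = 6292/(0.80·5.67×10⁻⁸·28.65) = 4.841×10⁹ K⁴.

T ≈ 264 K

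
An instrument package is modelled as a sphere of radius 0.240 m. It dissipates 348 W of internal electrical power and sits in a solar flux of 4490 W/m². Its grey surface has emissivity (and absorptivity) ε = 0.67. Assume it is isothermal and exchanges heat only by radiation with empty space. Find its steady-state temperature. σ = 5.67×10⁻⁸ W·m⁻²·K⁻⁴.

T ≈ 424 K

At steady state, absorbed solar power + internal power = radiated power.
Absorbed: α·S·A_cross = 0.67·4490·0.1810 = 544.4 W (cross-section πr²).
Total input = 544.4 + 348 = 892.4 W.
Radiated: εσ·A_surf·T⁴ with A_surf = 4πr² = 0.7238 m².
T⁴ = 892.4/(0.67·5.67×10⁻⁸·0.7238) = 3.245×10¹⁰ K⁴.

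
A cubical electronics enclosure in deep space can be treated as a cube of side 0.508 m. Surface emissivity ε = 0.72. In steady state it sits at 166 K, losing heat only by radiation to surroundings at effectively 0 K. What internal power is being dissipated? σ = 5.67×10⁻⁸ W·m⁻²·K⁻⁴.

Steady state: P = εσA T⁴.
A = 6L² = 1.548 m²; T⁴ = (166)⁴ = 7.593×10⁸ K⁴.
P = 0.72 × 5.67×10⁻⁸ × 1.548 × 7.593×10⁸.

P ≈ 48.0 W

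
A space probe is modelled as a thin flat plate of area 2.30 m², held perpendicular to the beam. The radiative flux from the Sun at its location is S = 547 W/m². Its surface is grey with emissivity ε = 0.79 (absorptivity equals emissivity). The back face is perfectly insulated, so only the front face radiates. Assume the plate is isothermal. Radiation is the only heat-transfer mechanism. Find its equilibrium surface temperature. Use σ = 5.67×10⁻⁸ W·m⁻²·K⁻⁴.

At equilibrium, absorbed power = emitted power.
Absorbing cross-section = A = 2.300 m²; emitting surface = A = 2.300 m² (ratio 1).
εS·A_cross = εσ·A_surf·T⁴  ⇒  T⁴ = S/(1σ)   (ε cancels).
T⁴ = 547/(1·5.67×10⁻⁸) = 9.647×10⁹ K⁴.
T = (9.647×10⁹)^(1/4).

T ≈ 313 K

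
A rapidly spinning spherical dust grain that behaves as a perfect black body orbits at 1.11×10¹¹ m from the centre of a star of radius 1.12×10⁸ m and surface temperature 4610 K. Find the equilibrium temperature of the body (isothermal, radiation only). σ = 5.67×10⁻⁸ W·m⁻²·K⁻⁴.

The star's surface emits σT_*⁴; at distance d the flux is S = σT_*⁴(R_*/d)².
S = 5.67×10⁻⁸·(4610)⁴·(1.12×10⁸/1.11×10¹¹)² = 26.07 W/m².
For an isothermal sphere T⁴ = (1−a)S/(4σ) = 1.150×10⁸ K⁴.

T ≈ 104 K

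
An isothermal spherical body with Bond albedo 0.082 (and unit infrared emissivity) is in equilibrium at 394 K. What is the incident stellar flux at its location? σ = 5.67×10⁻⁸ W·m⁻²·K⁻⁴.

(1−a)S·πr² = σ·4πr²·T⁴ ⇒ S = 4σT⁴/(1−a).
S = 4·5.67×10⁻⁸·2.410×10¹⁰/0.918.

S ≈ 5950 W/m²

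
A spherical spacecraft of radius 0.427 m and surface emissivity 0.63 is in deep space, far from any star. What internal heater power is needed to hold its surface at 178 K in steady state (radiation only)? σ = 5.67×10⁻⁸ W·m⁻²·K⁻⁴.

P = εσ·4πr²·T⁴.
4πr² = 2.291 m²; T⁴ = 1.004×10⁹ K⁴.
P = 0.63·5.67×10⁻⁸·2.291·1.004×10⁹.

P ≈ 82.2 W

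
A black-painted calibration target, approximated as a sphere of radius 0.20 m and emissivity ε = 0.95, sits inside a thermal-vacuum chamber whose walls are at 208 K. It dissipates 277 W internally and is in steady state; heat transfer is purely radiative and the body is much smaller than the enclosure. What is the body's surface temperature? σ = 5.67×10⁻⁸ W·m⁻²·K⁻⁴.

For a small grey body in a large enclosure, net radiated power = εσA(T⁴ − T_w⁴).
Steady state: P = εσA(T⁴ − T_w⁴) with A = 4πr² = 0.5027 m².
T⁴ = P/(εσA) + T_w⁴ = 277/(0.95·5.67×10⁻⁸·0.5027) + (208)⁴
    = 1.023×10¹⁰ + 1.872×10⁹ = 1.210×10¹⁰ K⁴.

T ≈ 332 K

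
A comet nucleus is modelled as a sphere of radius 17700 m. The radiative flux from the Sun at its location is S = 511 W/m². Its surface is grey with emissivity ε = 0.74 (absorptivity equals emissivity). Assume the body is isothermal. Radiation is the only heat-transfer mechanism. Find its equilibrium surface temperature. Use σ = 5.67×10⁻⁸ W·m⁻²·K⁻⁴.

At equilibrium, absorbed power = emitted power.
Absorbing cross-section = πr² = 9.842×10⁸ m²; emitting surface = 4πr² = 3.937×10⁹ m² (ratio 4).
εS·A_cross = εσ·A_surf·T⁴  ⇒  T⁴ = S/(4σ)   (ε cancels).
T⁴ = 511/(4·5.67×10⁻⁸) = 2.253×10⁹ K⁴.
T = (2.253×10⁹)^(1/4).

T ≈ 218 K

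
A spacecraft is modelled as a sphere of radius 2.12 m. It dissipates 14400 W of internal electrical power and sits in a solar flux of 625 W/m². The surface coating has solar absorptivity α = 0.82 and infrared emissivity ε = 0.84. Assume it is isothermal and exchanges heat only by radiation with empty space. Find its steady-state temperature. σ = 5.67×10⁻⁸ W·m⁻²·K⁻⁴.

T ≈ 299 K

At steady state, absorbed solar power + internal power = radiated power.
Absorbed: α·S·A_cross = 0.82·625·14.12 = 7236 W (cross-section πr²).
Total input = 7236 + 14400 = 21640 W.
Radiated: εσ·A_surf·T⁴ with A_surf = 4πr² = 56.48 m².
T⁴ = 21640/(0.84·5.67×10⁻⁸·56.48) = 8.043×10⁹ K⁴.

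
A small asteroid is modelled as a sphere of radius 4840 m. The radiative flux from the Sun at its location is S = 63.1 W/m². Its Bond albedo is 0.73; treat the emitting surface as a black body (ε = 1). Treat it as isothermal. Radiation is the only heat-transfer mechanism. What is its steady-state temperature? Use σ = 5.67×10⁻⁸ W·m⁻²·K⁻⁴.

At equilibrium, absorbed power = emitted power.
Absorbing cross-section = πr² = 7.359×10⁷ m²; emitting surface = 4πr² = 2.944×10⁸ m² (ratio 4).
(1−a)S·A_cross = εσ·A_surf·T⁴  ⇒  T⁴ = (1−a)S/(4σ).
T⁴ = 0.270·63.1/(4·5.67×10⁻⁸) = 7.512×10⁷ K⁴.
T = (7.512×10⁷)^(1/4).

T ≈ 93.1 K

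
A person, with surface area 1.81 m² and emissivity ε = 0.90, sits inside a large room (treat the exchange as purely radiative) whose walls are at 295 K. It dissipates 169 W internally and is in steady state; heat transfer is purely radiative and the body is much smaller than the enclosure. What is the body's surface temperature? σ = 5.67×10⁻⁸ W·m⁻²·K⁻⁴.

For a small grey body in a large enclosure, net radiated power = εσA(T⁴ − T_w⁴).
Steady state: P = εσA(T⁴ − T_w⁴) with A = 1.81 m².
T⁴ = P/(εσA) + T_w⁴ = 169/(0.90·5.67×10⁻⁸·1.810) + (295)⁴
    = 1.830×10⁹ + 7.573×10⁹ = 9.403×10⁹ K⁴.

T ≈ 311 K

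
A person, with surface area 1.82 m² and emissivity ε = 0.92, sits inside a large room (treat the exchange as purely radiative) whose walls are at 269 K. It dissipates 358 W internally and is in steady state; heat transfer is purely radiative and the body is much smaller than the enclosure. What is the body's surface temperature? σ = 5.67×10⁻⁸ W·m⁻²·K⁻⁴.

T ≈ 308 K

For a small grey body in a large enclosure, net radiated power = εσA(T⁴ − T_w⁴).
Steady state: P = εσA(T⁴ − T_w⁴) with A = 1.82 m².
T⁴ = P/(εσA) + T_w⁴ = 358/(0.92·5.67×10⁻⁸·1.820) + (269)⁴
    = 3.771×10⁹ + 5.236×10⁹ = 9.007×10⁹ K⁴.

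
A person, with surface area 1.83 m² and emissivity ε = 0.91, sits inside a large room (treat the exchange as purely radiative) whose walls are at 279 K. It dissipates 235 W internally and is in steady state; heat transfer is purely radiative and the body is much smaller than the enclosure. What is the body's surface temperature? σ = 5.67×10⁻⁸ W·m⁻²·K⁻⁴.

T ≈ 304 K

For a small grey body in a large enclosure, net radiated power = εσA(T⁴ − T_w⁴).
Steady state: P = εσA(T⁴ − T_w⁴) with A = 1.83 m².
T⁴ = P/(εσA) + T_w⁴ = 235/(0.91·5.67×10⁻⁸·1.830) + (279)⁴
    = 2.489×10⁹ + 6.059×10⁹ = 8.548×10⁹ K⁴.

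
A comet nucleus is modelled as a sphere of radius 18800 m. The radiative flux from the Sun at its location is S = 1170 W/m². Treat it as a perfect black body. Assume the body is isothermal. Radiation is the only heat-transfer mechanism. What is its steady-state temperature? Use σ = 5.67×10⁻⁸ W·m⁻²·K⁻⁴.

T ≈ 268 K

At equilibrium, absorbed power = emitted power.
Absorbing cross-section = πr² = 1.110×10⁹ m²; emitting surface = 4πr² = 4.441×10⁹ m² (ratio 4).
S·A_cross = εσ·A_surf·T⁴  ⇒  T⁴ = S/(4σ).
T⁴ = 1.00·1170/(4·5.67×10⁻⁸) = 5.159×10⁹ K⁴.
T = (5.159×10⁹)^(1/4).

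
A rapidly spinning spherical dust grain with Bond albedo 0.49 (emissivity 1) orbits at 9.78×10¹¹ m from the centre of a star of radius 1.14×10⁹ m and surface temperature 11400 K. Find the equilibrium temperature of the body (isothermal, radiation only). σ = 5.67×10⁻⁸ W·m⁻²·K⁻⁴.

The star's surface emits σT_*⁴; at distance d the flux is S = σT_*⁴(R_*/d)².
S = 5.67×10⁻⁸·(11400)⁴·(1.14×10⁹/9.78×10¹¹)² = 1301 W/m².
For an isothermal sphere T⁴ = (1−a)S/(4σ) = 2.926×10⁹ K⁴.

T ≈ 233 K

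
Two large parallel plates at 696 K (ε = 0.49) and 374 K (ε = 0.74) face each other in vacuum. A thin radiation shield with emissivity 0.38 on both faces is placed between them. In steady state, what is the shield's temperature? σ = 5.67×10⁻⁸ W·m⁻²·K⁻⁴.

In steady state the net flux on the hot side equals that on the cold side.
σ(T₁⁴−T_s⁴)/D₁ = σ(T_s⁴−T₂⁴)/D₂, with D₁ = 1/ε₁+1/ε_s−1 = 3.672, D₂ = 1/ε_s+1/ε₂−1 = 2.983.
Solve for T_s⁴: T_s⁴ = (D₂·T₁⁴ + D₁·T₂⁴)/(D₁+D₂) = 1.160×10¹¹ K⁴.

T_s ≈ 584 K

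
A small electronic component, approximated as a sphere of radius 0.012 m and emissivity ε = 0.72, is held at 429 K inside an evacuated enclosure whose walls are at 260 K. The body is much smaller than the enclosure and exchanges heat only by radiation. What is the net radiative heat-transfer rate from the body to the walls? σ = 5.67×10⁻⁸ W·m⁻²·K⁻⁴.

P_net ≈ 2.16 W

For a small grey body in a large enclosure: P_net = εσA(T_body⁴ − T_wall⁴).
A = 4πr² = 0.001810 m²; T_body⁴ − T_wall⁴ = 3.387×10¹⁰ − 4.570×10⁹ = 2.930×10¹⁰ K⁴.
|P_net| = 0.72·5.67×10⁻⁸·0.001810·2.930×10¹⁰.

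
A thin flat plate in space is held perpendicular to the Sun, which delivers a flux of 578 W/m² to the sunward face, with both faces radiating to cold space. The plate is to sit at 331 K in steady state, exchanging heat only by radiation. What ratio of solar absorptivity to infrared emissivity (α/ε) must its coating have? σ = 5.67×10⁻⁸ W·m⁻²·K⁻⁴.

Balance: αS·A = εσ·2A·T⁴ ⇒ α/ε = 2σT⁴/S.
α/ε = 2·5.67×10⁻⁸·(331)⁴/578 = 2·5.67×10⁻⁸·1.200×10¹⁰/578.

α/ε ≈ 2.36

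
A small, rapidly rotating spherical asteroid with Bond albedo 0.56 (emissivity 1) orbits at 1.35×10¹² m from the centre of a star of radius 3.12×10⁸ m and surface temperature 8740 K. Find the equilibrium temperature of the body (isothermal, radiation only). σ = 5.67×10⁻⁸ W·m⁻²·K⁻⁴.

T ≈ 76.5 K

The star's surface emits σT_*⁴; at distance d the flux is S = σT_*⁴(R_*/d)².
S = 5.67×10⁻⁸·(8740)⁴·(3.12×10⁸/1.35×10¹²)² = 17.67 W/m².
For an isothermal sphere T⁴ = (1−a)S/(4σ) = 3.428×10⁷ K⁴.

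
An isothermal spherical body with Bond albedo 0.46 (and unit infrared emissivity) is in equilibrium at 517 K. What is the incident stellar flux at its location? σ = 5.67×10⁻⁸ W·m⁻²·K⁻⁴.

(1−a)S·πr² = σ·4πr²·T⁴ ⇒ S = 4σT⁴/(1−a).
S = 4·5.67×10⁻⁸·7.144×10¹⁰/0.540.

S ≈ 30000 W/m²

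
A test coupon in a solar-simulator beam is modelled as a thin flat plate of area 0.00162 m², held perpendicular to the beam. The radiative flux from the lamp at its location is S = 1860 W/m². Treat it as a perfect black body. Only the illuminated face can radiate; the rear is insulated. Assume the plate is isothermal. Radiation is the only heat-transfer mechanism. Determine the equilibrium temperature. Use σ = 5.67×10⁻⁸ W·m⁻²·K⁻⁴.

T ≈ 426 K

At equilibrium, absorbed power = emitted power.
Absorbing cross-section = A = 0.001620 m²; emitting surface = A = 0.001620 m² (ratio 1).
S·A_cross = εσ·A_surf·T⁴  ⇒  T⁴ = S/(1σ).
T⁴ = 1.00·1860/(1·5.67×10⁻⁸) = 3.280×10¹⁰ K⁴.
T = (3.280×10¹⁰)^(1/4).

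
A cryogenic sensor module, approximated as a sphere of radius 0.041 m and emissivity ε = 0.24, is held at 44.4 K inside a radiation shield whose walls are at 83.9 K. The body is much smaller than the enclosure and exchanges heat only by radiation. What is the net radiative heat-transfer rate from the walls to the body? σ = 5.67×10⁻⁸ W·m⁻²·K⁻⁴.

For a small grey body in a large enclosure: P_net = εσA(T_body⁴ − T_wall⁴).
A = 4πr² = 0.02112 m²; T_body⁴ − T_wall⁴ = 3.886×10⁶ − 4.955×10⁷ = -4.566×10⁷ K⁴.
|P_net| = 0.24·5.67×10⁻⁸·0.02112·4.566×10⁷.

P_net ≈ 0.0131 W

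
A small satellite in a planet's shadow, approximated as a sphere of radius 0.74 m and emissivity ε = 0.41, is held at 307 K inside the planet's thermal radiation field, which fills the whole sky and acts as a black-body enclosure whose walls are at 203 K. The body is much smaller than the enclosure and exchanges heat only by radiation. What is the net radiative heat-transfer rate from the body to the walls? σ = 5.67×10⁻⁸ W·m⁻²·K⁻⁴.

P_net ≈ 1150 W

For a small grey body in a large enclosure: P_net = εσA(T_body⁴ − T_wall⁴).
A = 4πr² = 6.881 m²; T_body⁴ − T_wall⁴ = 8.883×10⁹ − 1.698×10⁹ = 7.185×10⁹ K⁴.
|P_net| = 0.41·5.67×10⁻⁸·6.881·7.185×10⁹.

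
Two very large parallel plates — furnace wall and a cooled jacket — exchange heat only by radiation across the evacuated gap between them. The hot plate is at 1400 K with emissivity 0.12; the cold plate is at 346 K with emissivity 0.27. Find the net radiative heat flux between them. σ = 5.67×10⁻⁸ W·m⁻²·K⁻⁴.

q ≈ 19700 W/m²

For two infinite grey parallel plates, q = σ(T₁⁴ − T₂⁴)/(1/ε₁ + 1/ε₂ − 1).
T₁⁴ − T₂⁴ = 3.842×10¹² − 1.433×10¹⁰ = 3.827×10¹² K⁴.
1/ε₁ + 1/ε₂ − 1 = 8.333 + 3.704 − 1 = 11.04.
q = 5.67×10⁻⁸ × 3.827×10¹² / 11.04.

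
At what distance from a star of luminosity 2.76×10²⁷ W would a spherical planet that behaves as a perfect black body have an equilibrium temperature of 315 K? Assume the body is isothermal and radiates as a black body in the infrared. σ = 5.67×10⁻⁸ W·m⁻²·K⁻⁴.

d ≈ 3.14×10¹¹ m

For an isothermal black-emitting sphere, (1−a)S·πr² = σ·4πr²·T⁴ ⇒ S = 4σT⁴/(1−a).
S = 4·5.67×10⁻⁸·(315)⁴/1.00 = 2233 W/m².
Flux falls as S = L/(4πd²), so d = √(L/(4πS)) = √(2.76×10²⁷/(4π·2233)).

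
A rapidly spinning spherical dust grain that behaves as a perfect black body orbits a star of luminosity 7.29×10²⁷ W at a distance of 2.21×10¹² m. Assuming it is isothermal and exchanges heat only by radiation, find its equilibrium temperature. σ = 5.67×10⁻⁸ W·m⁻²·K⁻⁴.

First find the stellar flux at distance d: S = L/(4πd²) = 7.29×10²⁷/(4π·(2.21×10¹²)²) = 118.8 W/m².
For an isothermal sphere, absorbed (1−a)S·πr² = emitted σ·4πr²·T⁴, so T⁴ = (1−a)S/(4σ).
T⁴ = 1.00·118.8/(4·5.67×10⁻⁸) = 5.237×10⁸ K⁴.

T ≈ 151 K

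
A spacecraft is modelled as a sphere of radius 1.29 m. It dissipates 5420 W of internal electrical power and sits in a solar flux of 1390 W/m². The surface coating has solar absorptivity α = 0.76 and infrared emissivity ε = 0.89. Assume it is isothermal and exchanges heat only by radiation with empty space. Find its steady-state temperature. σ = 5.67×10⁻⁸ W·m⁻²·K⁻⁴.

At steady state, absorbed solar power + internal power = radiated power.
Absorbed: α·S·A_cross = 0.76·1390·5.228 = 5523 W (cross-section πr²).
Total input = 5523 + 5420 = 10940 W.
Radiated: εσ·A_surf·T⁴ with A_surf = 4πr² = 20.91 m².
T⁴ = 10940/(0.89·5.67×10⁻⁸·20.91) = 1.037×10¹⁰ K⁴.

T ≈ 319 K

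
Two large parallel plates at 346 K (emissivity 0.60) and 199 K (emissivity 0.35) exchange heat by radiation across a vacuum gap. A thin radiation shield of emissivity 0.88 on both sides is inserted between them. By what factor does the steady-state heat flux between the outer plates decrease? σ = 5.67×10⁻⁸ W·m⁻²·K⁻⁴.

factor ≈ 1.36

Without shield: q₀ = σΔ(T⁴)/(1/ε₁+1/ε₂−1) with denominator 3.524.
With shield the two gaps are in series; the resistances add: (1/ε₁+1/ε_s−1)+(1/ε_s+1/ε₂−1) = 1.803+2.994 = 4.797.
Heat-flux ratio q₀/q = 4.797/3.524.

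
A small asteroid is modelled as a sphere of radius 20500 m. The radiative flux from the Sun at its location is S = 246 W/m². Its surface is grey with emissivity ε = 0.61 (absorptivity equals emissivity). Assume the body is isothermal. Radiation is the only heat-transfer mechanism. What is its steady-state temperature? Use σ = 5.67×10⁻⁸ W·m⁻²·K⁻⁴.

At equilibrium, absorbed power = emitted power.
Absorbing cross-section = πr² = 1.320×10⁹ m²; emitting surface = 4πr² = 5.281×10⁹ m² (ratio 4).
εS·A_cross = εσ·A_surf·T⁴  ⇒  T⁴ = S/(4σ)   (ε cancels).
T⁴ = 246/(4·5.67×10⁻⁸) = 1.085×10⁹ K⁴.
T = (1.085×10⁹)^(1/4).

T ≈ 181 K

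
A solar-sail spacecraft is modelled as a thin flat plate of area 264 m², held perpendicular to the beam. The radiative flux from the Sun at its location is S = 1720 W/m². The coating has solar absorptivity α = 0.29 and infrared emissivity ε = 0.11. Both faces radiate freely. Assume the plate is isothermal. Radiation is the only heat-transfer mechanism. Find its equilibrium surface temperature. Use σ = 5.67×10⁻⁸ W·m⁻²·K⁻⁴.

T ≈ 447 K

At equilibrium, absorbed power = emitted power.
Absorbing cross-section = A = 264.0 m²; emitting surface = 2A = 528.0 m² (ratio 2).
αS·A_cross = εσ·A_surf·T⁴  ⇒  T⁴ = αS/(ε·2σ).
T⁴ = 0.290·1720/(0.11·2·5.67×10⁻⁸) = 3.999×10¹⁰ K⁴.
T = (3.999×10¹⁰)^(1/4).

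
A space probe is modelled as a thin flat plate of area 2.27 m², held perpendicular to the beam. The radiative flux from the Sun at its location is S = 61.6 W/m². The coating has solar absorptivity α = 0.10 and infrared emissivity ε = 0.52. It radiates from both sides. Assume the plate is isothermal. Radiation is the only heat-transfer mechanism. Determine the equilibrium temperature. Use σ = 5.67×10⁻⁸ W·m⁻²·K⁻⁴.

At equilibrium, absorbed power = emitted power.
Absorbing cross-section = A = 2.270 m²; emitting surface = 2A = 4.540 m² (ratio 2).
αS·A_cross = εσ·A_surf·T⁴  ⇒  T⁴ = αS/(ε·2σ).
T⁴ = 0.100·61.6/(0.52·2·5.67×10⁻⁸) = 1.045×10⁸ K⁴.
T = (1.045×10⁸)^(1/4).

T ≈ 101 K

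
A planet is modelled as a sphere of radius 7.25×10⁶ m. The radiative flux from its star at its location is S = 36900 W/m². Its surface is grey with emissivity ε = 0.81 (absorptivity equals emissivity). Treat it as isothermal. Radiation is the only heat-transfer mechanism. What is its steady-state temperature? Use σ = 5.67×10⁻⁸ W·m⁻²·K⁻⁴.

T ≈ 635 K

At equilibrium, absorbed power = emitted power.
Absorbing cross-section = πr² = 1.651×10¹⁴ m²; emitting surface = 4πr² = 6.605×10¹⁴ m² (ratio 4).
εS·A_cross = εσ·A_surf·T⁴  ⇒  T⁴ = S/(4σ)   (ε cancels).
T⁴ = 36900/(4·5.67×10⁻⁸) = 1.627×10¹¹ K⁴.
T = (1.627×10¹¹)^(1/4).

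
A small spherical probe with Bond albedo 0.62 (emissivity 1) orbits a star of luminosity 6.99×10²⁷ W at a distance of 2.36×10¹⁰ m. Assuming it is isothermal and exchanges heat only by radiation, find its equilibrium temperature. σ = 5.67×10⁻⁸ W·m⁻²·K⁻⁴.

First find the stellar flux at distance d: S = L/(4πd²) = 6.99×10²⁷/(4π·(2.36×10¹⁰)²) = 9.987×10⁵ W/m².
For an isothermal sphere, absorbed (1−a)S·πr² = emitted σ·4πr²·T⁴, so T⁴ = (1−a)S/(4σ).
T⁴ = 0.380·9.987×10⁵/(4·5.67×10⁻⁸) = 1.673×10¹² K⁴.

T ≈ 1140 K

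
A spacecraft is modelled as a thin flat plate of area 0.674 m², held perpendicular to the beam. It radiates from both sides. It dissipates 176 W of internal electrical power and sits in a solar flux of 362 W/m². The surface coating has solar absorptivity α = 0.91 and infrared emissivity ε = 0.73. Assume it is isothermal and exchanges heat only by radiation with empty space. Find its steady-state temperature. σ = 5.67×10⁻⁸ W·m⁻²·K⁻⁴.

T ≈ 291 K

At steady state, absorbed solar power + internal power = radiated power.
Absorbed: α·S·A_cross = 0.91·362·0.6740 = 222.0 W (cross-section A).
Total input = 222.0 + 176 = 398.0 W.
Radiated: εσ·A_surf·T⁴ with A_surf = 2A = 1.348 m².
T⁴ = 398.0/(0.73·5.67×10⁻⁸·1.348) = 7.134×10⁹ K⁴.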